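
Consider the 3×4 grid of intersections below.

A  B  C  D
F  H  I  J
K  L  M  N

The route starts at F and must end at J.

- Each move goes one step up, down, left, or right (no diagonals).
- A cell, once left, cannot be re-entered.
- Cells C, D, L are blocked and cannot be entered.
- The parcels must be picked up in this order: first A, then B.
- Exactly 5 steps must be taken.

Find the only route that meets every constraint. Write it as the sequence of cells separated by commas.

The waypoints must appear in the order A, B, with no cell reused.
Route from F: up 1 to A, right 1 to B, down 1 to H, right 2 to J — 5 moves in all.
Check: order respected (A at step 1, B at step 2); 5 moves as required.

F, A, B, H, I, J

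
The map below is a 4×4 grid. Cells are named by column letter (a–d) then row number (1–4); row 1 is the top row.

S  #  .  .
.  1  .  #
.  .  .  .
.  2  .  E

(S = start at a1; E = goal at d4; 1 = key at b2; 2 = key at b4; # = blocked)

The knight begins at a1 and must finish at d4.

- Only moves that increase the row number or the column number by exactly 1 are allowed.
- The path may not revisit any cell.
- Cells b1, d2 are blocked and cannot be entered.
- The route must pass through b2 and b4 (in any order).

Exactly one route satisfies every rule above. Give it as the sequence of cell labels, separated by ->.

a1 -> a2 -> b2 -> b3 -> b4 -> c4 -> d4

Moves only go right or down, so the column and row indices never decrease.
Route from a1: down to a2, right to b2, 2× down (reaching b4), 2× right (reaching d4) — 6 moves in all.
Check: all required cells visited.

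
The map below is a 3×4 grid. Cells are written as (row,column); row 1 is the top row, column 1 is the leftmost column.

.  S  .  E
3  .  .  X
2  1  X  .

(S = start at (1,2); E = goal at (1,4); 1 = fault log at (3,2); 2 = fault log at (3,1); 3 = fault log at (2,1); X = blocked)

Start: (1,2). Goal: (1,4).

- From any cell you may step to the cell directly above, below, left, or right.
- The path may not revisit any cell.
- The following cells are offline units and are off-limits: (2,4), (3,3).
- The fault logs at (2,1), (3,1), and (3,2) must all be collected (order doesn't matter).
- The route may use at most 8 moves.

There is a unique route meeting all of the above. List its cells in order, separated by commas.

Any route must reach (2,1), (3,1), and (3,2) and still end at (1,4) within 8 moves, so the order of the required stops is forced.
Route from (1,2): left 1 to (1,1), down 2 to (3,1), right 1 to (3,2), up 1 to (2,2), right 1 to (2,3), up 1 to (1,3), right 1 to (1,4) — 8 moves in all.
Check: all required cells visited; 8 ≤ 8 moves.

(1,2), (1,1), (2,1), (3,1), (3,2), (2,2), (2,3), (1,3), (1,4)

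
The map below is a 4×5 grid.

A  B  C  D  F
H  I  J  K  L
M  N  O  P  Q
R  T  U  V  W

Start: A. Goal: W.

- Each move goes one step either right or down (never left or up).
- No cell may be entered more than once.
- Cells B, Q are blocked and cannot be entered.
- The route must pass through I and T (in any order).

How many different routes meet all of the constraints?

1

A right/down-only route from A to W makes exactly 3 down-moves and 4 right-moves in some order.
With no other constraints that would be C(7,3) = 35 routes.
A monotone route can only reach the required cells in the order I, T, so split there and multiply the segment counts (each segment already excludes blocked cells): A→I: 1; I→T: 1; T→W: 1; product = 1.
That gives 1 route.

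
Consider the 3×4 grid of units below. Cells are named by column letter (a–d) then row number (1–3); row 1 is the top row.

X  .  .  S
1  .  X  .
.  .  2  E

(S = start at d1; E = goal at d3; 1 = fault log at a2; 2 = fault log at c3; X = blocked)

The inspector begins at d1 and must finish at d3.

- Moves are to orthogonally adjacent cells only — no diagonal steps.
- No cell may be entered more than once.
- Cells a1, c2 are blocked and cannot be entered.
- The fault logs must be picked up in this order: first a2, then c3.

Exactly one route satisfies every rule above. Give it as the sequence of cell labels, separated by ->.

d1 -> c1 -> b1 -> b2 -> a2 -> a3 -> b3 -> c3 -> d3

The waypoints must appear in the order a2, c3, with no cell reused.
Route from d1: left 2 to b1, down 1 to b2, left 1 to a2, down 1 to a3, right 3 to d3 — 8 moves in all.
Check: order respected (1 at step 4, 2 at step 7).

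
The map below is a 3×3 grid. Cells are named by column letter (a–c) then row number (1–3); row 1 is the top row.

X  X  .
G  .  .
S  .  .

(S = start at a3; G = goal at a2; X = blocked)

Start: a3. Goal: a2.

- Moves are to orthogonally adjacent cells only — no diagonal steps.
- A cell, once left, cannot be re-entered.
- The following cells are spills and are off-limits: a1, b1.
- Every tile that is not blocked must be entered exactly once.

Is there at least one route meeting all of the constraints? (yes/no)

Cell c1 has only one open neighbour but is neither the start nor the goal, so a Hamiltonian route would have to both enter and leave it through the same neighbour — impossible without revisiting.

no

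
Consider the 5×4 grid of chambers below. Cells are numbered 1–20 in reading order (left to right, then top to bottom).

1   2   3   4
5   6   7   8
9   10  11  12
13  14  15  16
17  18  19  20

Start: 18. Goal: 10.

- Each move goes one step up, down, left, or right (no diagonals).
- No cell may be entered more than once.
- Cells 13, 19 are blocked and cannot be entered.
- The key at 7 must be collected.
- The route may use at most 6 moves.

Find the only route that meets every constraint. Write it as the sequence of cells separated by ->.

18 -> 14 -> 15 -> 11 -> 7 -> 6 -> 10

The budget equals the shortest possible length, so every move has to be on a shortest route through the required cells.
Route from 18: up 1 to 14, right 1 to 15, up 2 to 7, left 1 to 6, down 1 to 10 — 6 moves in all.
Check: all required cells visited; 6 ≤ 6 moves.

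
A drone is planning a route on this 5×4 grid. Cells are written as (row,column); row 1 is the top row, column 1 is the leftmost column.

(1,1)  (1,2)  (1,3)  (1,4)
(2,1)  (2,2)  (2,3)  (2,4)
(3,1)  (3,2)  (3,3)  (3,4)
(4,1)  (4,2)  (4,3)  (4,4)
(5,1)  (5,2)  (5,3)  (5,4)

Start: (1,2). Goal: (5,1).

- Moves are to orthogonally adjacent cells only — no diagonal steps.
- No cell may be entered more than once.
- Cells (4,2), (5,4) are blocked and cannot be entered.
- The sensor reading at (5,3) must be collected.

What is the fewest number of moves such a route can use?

7

Any route passes through (5,3) somewhere between (1,2) and (5,1). Summing Manhattan distances along the two legs ((1,2) → (5,3) → (5,1)) gives a lower bound of 5 + 2 = 7 moves.
A route of 7 moves achieves this: (1,2) → (2,2) → (3,2) → (3,3) → (4,3) → (5,3) → (5,2) → (5,1).
Since 7 matches the lower bound, it is optimal.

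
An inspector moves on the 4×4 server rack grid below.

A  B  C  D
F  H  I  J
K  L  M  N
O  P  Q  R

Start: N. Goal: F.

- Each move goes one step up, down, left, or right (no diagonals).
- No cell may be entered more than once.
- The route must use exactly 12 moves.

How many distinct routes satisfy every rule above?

Need simple routes of exactly 12 moves from N to F (Manhattan distance 4, so 4 moves are spent on a detour and 4 undoing it).
Branch systematically from the start, pruning whenever the remaining move budget drops below the Manhattan distance to F or differs from it in parity. Grouping the completions by first move — via J: 9; via R: 10; via M: 3 — and summing: 9 + 10 + 3 = 22.
That gives 22 routes.

22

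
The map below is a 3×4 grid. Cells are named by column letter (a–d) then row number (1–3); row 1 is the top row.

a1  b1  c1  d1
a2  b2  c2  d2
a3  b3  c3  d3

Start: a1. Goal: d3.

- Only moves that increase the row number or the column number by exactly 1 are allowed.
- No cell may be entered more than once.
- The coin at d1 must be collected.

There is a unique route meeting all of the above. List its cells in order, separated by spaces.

a1 b1 c1 d1 d2 d3

Moves only go right or down, so the column and row indices never decrease.
Route from a1: 3× right (reaching d1), 2× down (reaching d3) — 5 moves in all.
Check: all required cells visited.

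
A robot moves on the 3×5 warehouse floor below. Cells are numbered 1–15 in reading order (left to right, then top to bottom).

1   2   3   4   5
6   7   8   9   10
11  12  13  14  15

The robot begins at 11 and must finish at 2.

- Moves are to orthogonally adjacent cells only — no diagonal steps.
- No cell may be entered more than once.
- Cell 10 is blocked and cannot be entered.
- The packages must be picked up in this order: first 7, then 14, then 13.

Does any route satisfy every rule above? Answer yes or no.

no

Ignoring the required order, 8 revisit-free routes from 11 to 2 pass through all of 7, 14, and 13; the waypoint orders that occur are 7 → 13 → 14 (4); 13 → 14 → 7 (4) — never 7 → 14 → 13.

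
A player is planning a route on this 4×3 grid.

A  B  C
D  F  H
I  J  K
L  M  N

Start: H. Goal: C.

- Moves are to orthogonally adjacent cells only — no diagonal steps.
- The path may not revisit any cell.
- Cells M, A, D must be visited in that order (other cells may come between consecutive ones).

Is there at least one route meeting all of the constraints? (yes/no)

Ignoring the required order, 7 revisit-free routes from H to C pass through all of M, A, and D; the waypoint orders that occur are M → D → A (7) — never M → A → D.

no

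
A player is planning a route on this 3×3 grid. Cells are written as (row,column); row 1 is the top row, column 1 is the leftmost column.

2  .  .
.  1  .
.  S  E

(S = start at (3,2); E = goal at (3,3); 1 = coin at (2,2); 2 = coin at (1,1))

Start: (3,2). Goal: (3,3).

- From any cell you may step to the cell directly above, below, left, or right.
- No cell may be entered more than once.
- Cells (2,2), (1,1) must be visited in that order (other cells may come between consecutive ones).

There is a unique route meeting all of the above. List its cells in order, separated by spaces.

(3,2) (2,2) (2,1) (1,1) (1,2) (1,3) (2,3) (3,3)

The waypoints must appear in the order (2,2), (1,1), with no cell reused.
Route from (3,2): up to (2,2), left to (2,1), up to (1,1), 2× right (reaching (1,3)), 2× down (reaching (3,3)) — 7 moves in all.
Check: order respected (1 at step 1, 2 at step 3).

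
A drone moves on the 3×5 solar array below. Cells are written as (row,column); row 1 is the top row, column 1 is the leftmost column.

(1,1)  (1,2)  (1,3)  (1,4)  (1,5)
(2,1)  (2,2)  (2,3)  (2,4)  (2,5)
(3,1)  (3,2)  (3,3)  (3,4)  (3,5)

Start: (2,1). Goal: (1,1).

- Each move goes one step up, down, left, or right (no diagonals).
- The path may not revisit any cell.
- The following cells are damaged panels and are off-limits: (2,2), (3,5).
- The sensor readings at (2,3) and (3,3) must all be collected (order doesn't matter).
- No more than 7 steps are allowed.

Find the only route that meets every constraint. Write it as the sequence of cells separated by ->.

Any route must reach (2,3) and (3,3) and still end at (1,1) within 7 moves, so the order of the required stops is forced.
Route from (2,1): down 1 to (3,1), right 2 to (3,3), up 2 to (1,3), left 2 to (1,1) — 7 moves in all.
Check: all required cells visited; 7 ≤ 7 moves.

(2,1) -> (3,1) -> (3,2) -> (3,3) -> (2,3) -> (1,3) -> (1,2) -> (1,1)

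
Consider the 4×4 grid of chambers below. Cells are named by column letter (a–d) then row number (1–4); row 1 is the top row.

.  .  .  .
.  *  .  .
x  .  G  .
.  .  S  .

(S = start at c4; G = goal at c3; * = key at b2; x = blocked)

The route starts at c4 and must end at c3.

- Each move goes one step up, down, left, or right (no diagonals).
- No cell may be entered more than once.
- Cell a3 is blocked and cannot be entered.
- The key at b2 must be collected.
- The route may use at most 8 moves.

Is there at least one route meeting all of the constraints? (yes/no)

One route that works: c4 → b4 → b3 → b2 → c2 → c3.

yes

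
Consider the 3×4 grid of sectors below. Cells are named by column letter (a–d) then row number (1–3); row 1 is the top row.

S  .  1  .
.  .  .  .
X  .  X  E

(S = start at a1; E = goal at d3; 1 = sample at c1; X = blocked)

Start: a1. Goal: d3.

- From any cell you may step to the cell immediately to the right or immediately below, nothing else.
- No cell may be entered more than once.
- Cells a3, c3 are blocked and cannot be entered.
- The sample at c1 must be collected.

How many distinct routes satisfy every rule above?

A right/down-only route from a1 to d3 makes exactly 2 down-moves and 3 right-moves in some order.
With no other constraints that would be C(5,2) = 10 routes.
Split at c1 and multiply the segment counts (each segment already excludes blocked cells): a1→c1: 1; c1→d3: 2; product = 2.
That gives 2 routes.

2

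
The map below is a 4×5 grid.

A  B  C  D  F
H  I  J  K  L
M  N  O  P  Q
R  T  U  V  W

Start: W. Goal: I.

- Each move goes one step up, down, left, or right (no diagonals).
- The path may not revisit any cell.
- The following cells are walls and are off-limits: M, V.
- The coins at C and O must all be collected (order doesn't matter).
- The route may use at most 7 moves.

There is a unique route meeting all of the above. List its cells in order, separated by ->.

W -> Q -> P -> O -> J -> C -> B -> I

The budget equals the shortest possible length, so every move has to be on a shortest route through the required cells.
Route from W: up 1 to Q, left 2 to O, up 2 to C, left 1 to B, down 1 to I — 7 moves in all.
Check: all required cells visited; 7 ≤ 7 moves.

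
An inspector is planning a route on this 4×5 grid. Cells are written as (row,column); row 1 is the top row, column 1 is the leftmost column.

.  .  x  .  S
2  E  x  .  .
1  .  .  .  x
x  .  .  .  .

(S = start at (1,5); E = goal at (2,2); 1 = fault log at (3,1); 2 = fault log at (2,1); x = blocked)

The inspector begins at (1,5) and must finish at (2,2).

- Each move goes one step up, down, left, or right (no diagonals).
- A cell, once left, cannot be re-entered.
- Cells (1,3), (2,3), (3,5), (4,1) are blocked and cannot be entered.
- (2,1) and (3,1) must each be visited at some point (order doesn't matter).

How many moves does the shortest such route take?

8

Any route passes through (2,1) and (3,1) in some order between (1,5) and (2,2). Summing Manhattan distances along each leg and taking the cheapest ordering ((1,5) → (3,1) → (2,1) → (2,2)) gives a lower bound of 6 + 1 + 1 = 8 moves.
A route of 8 moves achieves this: (1,5) → (2,5) → (2,4) → (3,4) → (3,3) → (3,2) → (3,1) → (2,1) → (2,2).
Since 8 matches the lower bound, it is optimal.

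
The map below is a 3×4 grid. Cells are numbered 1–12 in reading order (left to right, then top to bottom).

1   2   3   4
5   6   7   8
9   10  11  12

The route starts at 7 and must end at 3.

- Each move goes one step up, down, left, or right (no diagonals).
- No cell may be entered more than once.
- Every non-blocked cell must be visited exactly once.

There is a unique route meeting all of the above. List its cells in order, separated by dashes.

7 - 6 - 2 - 1 - 5 - 9 - 10 - 11 - 12 - 8 - 4 - 3

Need to visit all 12 open cells exactly once, starting at 7 and ending at 3.
Cell 12 has only two open neighbours (8 and 11), so the path must pass straight through it: one of those is the cell it's entered from and the other is where it exits.
Route from 7: left 1 to 6, up 1 to 2, left 1 to 1, down 2 to 9, right 3 to 12, up 2 to 4, left 1 to 3 — 11 moves in all.
Check: all 12 open cells covered.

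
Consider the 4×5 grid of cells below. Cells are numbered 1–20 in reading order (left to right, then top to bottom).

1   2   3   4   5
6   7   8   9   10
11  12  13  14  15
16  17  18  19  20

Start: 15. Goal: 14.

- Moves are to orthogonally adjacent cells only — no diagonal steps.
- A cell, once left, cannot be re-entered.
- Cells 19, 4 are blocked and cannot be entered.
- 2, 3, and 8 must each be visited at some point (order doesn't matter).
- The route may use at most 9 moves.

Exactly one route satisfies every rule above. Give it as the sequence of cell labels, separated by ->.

15 -> 10 -> 9 -> 8 -> 3 -> 2 -> 7 -> 12 -> 13 -> 14

Any route must reach 2, 3, and 8 and still end at 14 within 9 moves, so the order of the required stops is forced.
Route from 15: up to 10, 2× left (reaching 8), up to 3, left to 2, 2× down (reaching 12), 2× right (reaching 14) — 9 moves in all.
Check: all required cells visited; 9 ≤ 9 moves.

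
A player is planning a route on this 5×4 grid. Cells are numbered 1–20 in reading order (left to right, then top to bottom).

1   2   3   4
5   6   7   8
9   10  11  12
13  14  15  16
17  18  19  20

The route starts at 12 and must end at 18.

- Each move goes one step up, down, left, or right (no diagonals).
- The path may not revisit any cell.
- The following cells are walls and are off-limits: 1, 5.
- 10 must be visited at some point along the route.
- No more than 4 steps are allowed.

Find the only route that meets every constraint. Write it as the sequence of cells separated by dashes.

12 - 11 - 10 - 14 - 18

The budget equals the shortest possible length, so every move has to be on a shortest route through the required cells.
Route from 12: 2× left (reaching 10), 2× down (reaching 18) — 4 moves in all.
Check: all required cells visited; 4 ≤ 4 moves.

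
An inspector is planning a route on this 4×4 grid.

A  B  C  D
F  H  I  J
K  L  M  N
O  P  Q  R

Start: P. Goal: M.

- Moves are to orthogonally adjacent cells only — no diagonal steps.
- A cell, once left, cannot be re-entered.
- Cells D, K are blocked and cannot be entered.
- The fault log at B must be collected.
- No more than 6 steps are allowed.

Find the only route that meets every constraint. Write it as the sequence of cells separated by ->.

The 6-move cap with required stops at B leaves no slack for detours.
Route from P: 3× up (reaching B), right to C, 2× down (reaching M) — 6 moves in all.
Check: all required cells visited; 6 ≤ 6 moves.

P -> L -> H -> B -> C -> I -> M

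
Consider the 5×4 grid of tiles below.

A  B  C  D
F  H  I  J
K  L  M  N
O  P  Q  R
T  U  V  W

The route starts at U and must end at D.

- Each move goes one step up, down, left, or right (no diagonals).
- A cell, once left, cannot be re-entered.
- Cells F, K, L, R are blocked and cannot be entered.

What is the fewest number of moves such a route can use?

The Manhattan distance from U to D is |5−1| + |2−4| = 6, so at least 6 moves are needed.
A route of 6 moves achieves this: U → P → Q → M → I → C → D.
Since 6 matches the lower bound, it is optimal.

6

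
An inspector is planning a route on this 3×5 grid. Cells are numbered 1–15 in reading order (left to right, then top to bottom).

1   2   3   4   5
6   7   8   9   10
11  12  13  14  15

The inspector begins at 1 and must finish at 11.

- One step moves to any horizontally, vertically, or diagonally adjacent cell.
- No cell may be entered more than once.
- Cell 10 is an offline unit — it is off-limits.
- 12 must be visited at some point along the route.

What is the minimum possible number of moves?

Any route passes through 12 somewhere between 1 and 11. Summing Chebyshev distances along the two legs (1 → 12 → 11) gives a lower bound of 2 + 1 = 3 moves.
A route of 3 moves achieves this: 1 → 6 → 12 → 11.
Since 3 matches the lower bound, it is optimal.

3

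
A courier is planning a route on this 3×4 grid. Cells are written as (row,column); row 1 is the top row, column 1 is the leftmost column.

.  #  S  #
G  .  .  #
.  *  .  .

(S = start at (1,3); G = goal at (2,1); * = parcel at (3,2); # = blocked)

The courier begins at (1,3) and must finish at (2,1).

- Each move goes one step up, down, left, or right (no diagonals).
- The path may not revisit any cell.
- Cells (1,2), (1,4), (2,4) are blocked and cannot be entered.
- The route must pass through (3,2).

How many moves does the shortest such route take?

5

Any route passes through (3,2) somewhere between (1,3) and (2,1). Summing Manhattan distances along the two legs ((1,3) → (3,2) → (2,1)) gives a lower bound of 3 + 2 = 5 moves.
A route of 5 moves achieves this: (1,3) → (2,3) → (3,3) → (3,2) → (2,2) → (2,1).
Since 5 matches the lower bound, it is optimal.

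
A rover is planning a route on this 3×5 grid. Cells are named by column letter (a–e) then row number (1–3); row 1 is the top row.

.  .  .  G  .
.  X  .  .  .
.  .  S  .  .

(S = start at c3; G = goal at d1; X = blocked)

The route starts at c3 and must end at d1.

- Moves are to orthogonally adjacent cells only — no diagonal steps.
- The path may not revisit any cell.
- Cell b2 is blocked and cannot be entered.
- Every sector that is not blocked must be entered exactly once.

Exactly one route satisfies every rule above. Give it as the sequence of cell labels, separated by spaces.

Need to visit all 14 open cells exactly once, starting at c3 and ending at d1.
Cell b3 has only two open neighbours (a3 and c3), so the path must pass straight through it: one of those is the cell it's entered from and the other is where it exits.
Route from c3: left 2 to a3, up 2 to a1, right 2 to c1, down 1 to c2, right 1 to d2, down 1 to d3, right 1 to e3, up 2 to e1, left 1 to d1 — 13 moves in all.
Check: all 14 open cells covered.

c3 b3 a3 a2 a1 b1 c1 c2 d2 d3 e3 e2 e1 d1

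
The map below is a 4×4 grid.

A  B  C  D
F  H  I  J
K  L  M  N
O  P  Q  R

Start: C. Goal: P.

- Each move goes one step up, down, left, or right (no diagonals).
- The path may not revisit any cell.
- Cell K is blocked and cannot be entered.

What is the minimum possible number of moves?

The Manhattan distance from C to P is |1−4| + |3−2| = 4, so at least 4 moves are needed.
A route of 4 moves achieves this: C → I → M → Q → P.
Since 4 matches the lower bound, it is optimal.

4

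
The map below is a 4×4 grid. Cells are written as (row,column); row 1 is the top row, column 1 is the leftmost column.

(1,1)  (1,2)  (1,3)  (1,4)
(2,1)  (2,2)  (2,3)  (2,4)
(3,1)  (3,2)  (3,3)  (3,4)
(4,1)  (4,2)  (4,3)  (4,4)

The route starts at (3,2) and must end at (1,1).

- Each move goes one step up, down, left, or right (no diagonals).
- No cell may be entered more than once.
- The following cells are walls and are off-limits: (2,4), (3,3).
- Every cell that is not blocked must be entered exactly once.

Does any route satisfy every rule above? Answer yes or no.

no

Cell (1,4) has only one open neighbour but is neither the start nor the goal, so a Hamiltonian route would have to both enter and leave it through the same neighbour — impossible without revisiting.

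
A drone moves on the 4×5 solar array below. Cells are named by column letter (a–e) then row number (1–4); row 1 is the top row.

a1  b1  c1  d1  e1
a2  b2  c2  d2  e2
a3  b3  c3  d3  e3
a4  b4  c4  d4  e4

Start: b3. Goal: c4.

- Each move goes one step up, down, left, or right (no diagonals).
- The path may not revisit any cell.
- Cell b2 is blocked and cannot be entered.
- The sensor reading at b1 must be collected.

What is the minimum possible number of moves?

Any route passes through b1 somewhere between b3 and c4. Summing Manhattan distances along the two legs (b3 → b1 → c4) gives a lower bound of 2 + 4 = 6 moves.
That bound ignores the blocked cells. Measuring each leg by the fewest moves that actually steer around them (b3→b1: 4; b1→c4: 4) raises the lower bound to 8.
A route of 8 moves exists: b3 → a3 → a2 → a1 → b1 → c1 → c2 → c3 → c4.
Since 8 matches that lower bound, it is optimal.

8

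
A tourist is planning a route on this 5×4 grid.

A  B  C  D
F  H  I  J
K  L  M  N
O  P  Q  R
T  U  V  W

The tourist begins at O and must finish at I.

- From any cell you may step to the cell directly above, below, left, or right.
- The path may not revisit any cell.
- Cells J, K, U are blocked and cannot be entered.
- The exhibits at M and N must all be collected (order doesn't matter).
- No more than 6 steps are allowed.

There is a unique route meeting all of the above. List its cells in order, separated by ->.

The budget equals the shortest possible length, so every move has to be on a shortest route through the required cells.
Route from O: right 3 to R, up 1 to N, left 1 to M, up 1 to I — 6 moves in all.
Check: all required cells visited; 6 ≤ 6 moves.

O -> P -> Q -> R -> N -> M -> I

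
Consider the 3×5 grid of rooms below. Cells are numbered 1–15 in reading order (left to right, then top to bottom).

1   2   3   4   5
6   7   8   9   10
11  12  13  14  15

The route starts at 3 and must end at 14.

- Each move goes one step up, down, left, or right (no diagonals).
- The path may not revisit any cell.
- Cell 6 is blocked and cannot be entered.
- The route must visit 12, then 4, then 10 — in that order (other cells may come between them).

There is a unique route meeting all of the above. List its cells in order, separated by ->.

3 -> 2 -> 7 -> 12 -> 13 -> 8 -> 9 -> 4 -> 5 -> 10 -> 15 -> 14

The waypoints must appear in the order 12, 4, 10, with no cell reused.
Route from 3: left to 2, 2× down (reaching 12), right to 13, up to 8, right to 9, up to 4, right to 5, 2× down (reaching 15), left to 14 — 11 moves in all.
Check: order respected (12 at step 3, 4 at step 7, 10 at step 9).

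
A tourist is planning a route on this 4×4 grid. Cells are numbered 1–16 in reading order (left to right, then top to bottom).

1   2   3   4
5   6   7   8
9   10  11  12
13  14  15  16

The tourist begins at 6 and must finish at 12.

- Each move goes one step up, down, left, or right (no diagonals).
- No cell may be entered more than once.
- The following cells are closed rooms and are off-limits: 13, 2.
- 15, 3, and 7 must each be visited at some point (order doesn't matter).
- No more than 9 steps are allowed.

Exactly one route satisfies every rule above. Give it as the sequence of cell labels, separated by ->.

6 -> 10 -> 14 -> 15 -> 11 -> 7 -> 3 -> 4 -> 8 -> 12

Any route must reach 15, 3, and 7 and still end at 12 within 9 moves, so the order of the required stops is forced.
Route from 6: 2× down (reaching 14), right to 15, 3× up (reaching 3), right to 4, 2× down (reaching 12) — 9 moves in all.
Check: all required cells visited; 9 ≤ 9 moves.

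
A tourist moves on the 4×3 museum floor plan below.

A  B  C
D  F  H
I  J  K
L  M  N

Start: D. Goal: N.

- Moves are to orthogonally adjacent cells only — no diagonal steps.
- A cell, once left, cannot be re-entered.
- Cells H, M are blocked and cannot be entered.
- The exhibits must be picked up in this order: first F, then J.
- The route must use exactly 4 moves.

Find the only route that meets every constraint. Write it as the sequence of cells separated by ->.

D -> F -> J -> K -> N

The waypoints must appear in the order F, J, with no cell reused.
Route from D: right to F, down to J, right to K, down to N — 4 moves in all.
Check: order respected (F at step 1, J at step 2); 4 moves as required.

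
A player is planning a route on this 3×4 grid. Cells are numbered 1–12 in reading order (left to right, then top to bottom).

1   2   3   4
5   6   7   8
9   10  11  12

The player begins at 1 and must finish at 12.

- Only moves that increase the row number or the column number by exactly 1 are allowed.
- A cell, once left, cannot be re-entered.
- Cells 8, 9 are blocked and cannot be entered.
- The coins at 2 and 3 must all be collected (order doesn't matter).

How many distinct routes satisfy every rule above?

1

A right/down-only route from 1 to 12 makes exactly 2 down-moves and 3 right-moves in some order.
With no other constraints that would be C(5,2) = 10 routes.
A monotone route can only reach the required cells in the order 2, 3, so split there and multiply the segment counts (each segment already excludes blocked cells): 1→2: 1; 2→3: 1; 3→12: 1; product = 1.
That gives 1 route.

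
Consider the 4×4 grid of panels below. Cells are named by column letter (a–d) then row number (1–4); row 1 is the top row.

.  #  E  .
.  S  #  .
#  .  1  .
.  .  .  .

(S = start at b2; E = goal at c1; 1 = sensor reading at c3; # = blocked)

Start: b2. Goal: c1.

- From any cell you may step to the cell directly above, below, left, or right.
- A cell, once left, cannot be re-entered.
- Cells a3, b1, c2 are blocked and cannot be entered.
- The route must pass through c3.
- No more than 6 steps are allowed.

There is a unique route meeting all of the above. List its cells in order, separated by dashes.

The budget equals the shortest possible length, so every move has to be on a shortest route through the required cells.
Route from b2: down 1 to b3, right 2 to d3, up 2 to d1, left 1 to c1 — 6 moves in all.
Check: all required cells visited; 6 ≤ 6 moves.

b2 - b3 - c3 - d3 - d2 - d1 - c1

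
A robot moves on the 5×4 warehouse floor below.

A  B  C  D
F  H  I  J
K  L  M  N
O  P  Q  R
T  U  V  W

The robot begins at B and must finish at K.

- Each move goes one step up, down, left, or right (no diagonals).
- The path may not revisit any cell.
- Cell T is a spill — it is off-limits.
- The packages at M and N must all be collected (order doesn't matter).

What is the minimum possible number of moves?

Any route passes through M and N in some order between B and K. Summing Manhattan distances along each leg and taking the cheapest ordering (B → N → M → K) gives a lower bound of 4 + 1 + 2 = 7 moves.
A route of 7 moves achieves this: B → H → I → J → N → M → L → K.
Since 7 matches the lower bound, it is optimal.

7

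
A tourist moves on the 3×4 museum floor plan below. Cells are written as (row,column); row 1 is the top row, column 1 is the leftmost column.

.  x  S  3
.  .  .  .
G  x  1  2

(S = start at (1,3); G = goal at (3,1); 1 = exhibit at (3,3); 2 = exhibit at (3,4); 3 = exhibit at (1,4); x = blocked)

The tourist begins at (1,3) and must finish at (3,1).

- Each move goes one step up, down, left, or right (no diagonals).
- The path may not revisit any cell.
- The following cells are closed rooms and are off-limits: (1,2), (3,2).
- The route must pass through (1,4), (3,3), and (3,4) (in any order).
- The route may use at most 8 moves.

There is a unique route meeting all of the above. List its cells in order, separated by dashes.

(1,3) - (1,4) - (2,4) - (3,4) - (3,3) - (2,3) - (2,2) - (2,1) - (3,1)

Any route must reach (1,4), (3,3), and (3,4) and still end at (3,1) within 8 moves, so the order of the required stops is forced.
Route from (1,3): right 1 to (1,4), down 2 to (3,4), left 1 to (3,3), up 1 to (2,3), left 2 to (2,1), down 1 to (3,1) — 8 moves in all.
Check: all required cells visited; 8 ≤ 8 moves.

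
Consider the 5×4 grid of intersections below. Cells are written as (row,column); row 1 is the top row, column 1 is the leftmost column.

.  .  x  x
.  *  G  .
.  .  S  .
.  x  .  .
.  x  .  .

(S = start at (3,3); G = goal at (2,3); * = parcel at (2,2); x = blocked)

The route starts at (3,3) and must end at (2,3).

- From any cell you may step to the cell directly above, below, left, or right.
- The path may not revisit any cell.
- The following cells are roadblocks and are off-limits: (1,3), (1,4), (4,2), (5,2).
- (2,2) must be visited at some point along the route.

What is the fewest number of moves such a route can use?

3

Any route passes through (2,2) somewhere between (3,3) and (2,3). Summing Manhattan distances along the two legs ((3,3) → (2,2) → (2,3)) gives a lower bound of 2 + 1 = 3 moves.
A route of 3 moves achieves this: (3,3) → (3,2) → (2,2) → (2,3).
Since 3 matches the lower bound, it is optimal.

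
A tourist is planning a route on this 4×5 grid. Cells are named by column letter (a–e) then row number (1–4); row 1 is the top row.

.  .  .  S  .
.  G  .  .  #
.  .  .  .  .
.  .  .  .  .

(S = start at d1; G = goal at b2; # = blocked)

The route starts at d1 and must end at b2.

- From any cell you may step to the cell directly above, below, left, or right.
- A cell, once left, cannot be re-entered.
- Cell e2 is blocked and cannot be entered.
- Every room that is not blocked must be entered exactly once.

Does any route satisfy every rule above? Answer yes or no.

no

Cell e1 has only one open neighbour but is neither the start nor the goal, so a Hamiltonian route would have to both enter and leave it through the same neighbour — impossible without revisiting.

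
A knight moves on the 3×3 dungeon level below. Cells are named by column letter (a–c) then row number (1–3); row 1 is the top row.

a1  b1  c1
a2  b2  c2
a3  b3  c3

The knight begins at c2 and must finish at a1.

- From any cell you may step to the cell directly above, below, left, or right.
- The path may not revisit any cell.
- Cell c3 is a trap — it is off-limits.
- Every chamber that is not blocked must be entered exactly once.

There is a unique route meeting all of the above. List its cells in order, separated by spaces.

Need to visit all 8 open cells exactly once, starting at c2 and ending at a1.
Cell b3 has only two open neighbours (b2 and a3), so the path must pass straight through it: one of those is the cell it's entered from and the other is where it exits.
Route from c2: up to c1, left to b1, 2× down (reaching b3), left to a3, 2× up (reaching a1) — 7 moves in all.
Check: all 8 open cells covered.

c2 c1 b1 b2 b3 a3 a2 a1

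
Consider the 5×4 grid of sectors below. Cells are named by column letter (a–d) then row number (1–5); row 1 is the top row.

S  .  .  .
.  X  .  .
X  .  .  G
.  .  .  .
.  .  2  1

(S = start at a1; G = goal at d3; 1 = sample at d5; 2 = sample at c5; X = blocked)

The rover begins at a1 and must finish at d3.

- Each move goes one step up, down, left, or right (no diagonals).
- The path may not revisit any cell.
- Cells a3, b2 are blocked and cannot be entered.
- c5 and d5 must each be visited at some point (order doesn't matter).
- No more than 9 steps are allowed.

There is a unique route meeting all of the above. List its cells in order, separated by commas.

a1, b1, c1, c2, c3, c4, c5, d5, d4, d3

The budget equals the shortest possible length, so every move has to be on a shortest route through the required cells.
Route from a1: right 2 to c1, down 4 to c5, right 1 to d5, up 2 to d3 — 9 moves in all.
Check: all required cells visited; 9 ≤ 9 moves.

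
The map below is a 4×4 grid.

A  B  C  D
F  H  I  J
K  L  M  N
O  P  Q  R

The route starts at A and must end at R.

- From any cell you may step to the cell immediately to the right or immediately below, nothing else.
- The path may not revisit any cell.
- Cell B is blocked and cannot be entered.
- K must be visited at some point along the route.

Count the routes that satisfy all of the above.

A right/down-only route from A to R makes exactly 3 down-moves and 3 right-moves in some order.
With no other constraints that would be C(6,3) = 20 routes.
Split at K and multiply the segment counts (each segment already excludes blocked cells): A→K: 1; K→R: 4; product = 4.
That gives 4 routes.

4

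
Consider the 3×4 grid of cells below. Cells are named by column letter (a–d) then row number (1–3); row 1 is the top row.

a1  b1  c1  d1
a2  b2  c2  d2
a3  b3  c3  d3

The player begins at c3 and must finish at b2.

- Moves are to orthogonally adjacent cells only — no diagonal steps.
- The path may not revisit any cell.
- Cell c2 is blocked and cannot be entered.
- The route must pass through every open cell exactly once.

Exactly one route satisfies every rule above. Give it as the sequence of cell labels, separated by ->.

c3 -> d3 -> d2 -> d1 -> c1 -> b1 -> a1 -> a2 -> a3 -> b3 -> b2

Need to visit all 11 open cells exactly once, starting at c3 and ending at b2.
Cell d3 has only two open neighbours (d2 and c3), so the path must pass straight through it: one of those is the cell it's entered from and the other is where it exits.
Route from c3: right 1 to d3, up 2 to d1, left 3 to a1, down 2 to a3, right 1 to b3, up 1 to b2 — 10 moves in all.
Check: all 11 open cells covered.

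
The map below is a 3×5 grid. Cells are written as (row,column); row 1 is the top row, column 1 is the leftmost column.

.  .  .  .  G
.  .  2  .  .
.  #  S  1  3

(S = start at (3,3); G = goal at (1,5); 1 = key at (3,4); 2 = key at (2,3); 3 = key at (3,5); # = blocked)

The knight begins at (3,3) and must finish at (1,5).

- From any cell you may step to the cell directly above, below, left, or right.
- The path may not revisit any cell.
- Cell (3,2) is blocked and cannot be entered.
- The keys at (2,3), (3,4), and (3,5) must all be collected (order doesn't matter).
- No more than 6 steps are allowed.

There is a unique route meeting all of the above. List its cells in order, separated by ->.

Any route must reach (2,3), (3,4), and (3,5) and still end at (1,5) within 6 moves, so the order of the required stops is forced.
Route from (3,3): up 1 to (2,3), right 1 to (2,4), down 1 to (3,4), right 1 to (3,5), up 2 to (1,5) — 6 moves in all.
Check: all required cells visited; 6 ≤ 6 moves.

(3,3) -> (2,3) -> (2,4) -> (3,4) -> (3,5) -> (2,5) -> (1,5)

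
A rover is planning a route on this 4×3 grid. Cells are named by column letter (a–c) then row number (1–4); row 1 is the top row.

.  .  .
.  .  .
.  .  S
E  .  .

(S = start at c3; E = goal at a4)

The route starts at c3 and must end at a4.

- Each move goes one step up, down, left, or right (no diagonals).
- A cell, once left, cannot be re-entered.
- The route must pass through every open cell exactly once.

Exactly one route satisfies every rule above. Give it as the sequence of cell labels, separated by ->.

Need to visit all 12 open cells exactly once, starting at c3 and ending at a4.
Route from c3: down 1 to c4, left 1 to b4, up 2 to b2, right 1 to c2, up 1 to c1, left 2 to a1, down 3 to a4 — 11 moves in all.
Check: all 12 open cells covered.

c3 -> c4 -> b4 -> b3 -> b2 -> c2 -> c1 -> b1 -> a1 -> a2 -> a3 -> a4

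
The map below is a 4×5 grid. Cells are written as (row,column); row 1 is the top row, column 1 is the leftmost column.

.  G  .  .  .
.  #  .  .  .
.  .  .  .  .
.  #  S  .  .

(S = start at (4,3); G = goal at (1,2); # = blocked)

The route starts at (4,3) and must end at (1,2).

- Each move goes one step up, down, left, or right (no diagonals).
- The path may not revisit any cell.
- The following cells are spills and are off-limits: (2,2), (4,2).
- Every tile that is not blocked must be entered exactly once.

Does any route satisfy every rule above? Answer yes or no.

Cell (4,1) has only one open neighbour but is neither the start nor the goal, so a Hamiltonian route would have to both enter and leave it through the same neighbour — impossible without revisiting.

no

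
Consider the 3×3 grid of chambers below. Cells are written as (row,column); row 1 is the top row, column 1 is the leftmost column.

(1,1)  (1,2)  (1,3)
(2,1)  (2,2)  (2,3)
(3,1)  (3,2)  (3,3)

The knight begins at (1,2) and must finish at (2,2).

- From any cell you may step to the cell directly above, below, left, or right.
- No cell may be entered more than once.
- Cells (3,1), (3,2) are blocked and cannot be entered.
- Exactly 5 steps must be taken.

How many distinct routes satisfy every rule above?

0

Need simple routes of exactly 5 moves from (1,2) to (2,2) (Manhattan distance 1, so 2 moves are spent on a detour and 2 undoing it).
No route satisfies every constraint, so the count is 0.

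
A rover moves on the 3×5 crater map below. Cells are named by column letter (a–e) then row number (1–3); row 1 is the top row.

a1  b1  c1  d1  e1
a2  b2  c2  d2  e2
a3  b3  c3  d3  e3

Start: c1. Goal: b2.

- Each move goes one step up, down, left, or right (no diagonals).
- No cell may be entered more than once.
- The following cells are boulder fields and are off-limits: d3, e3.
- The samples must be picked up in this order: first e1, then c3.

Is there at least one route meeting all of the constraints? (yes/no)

yes

One route that works: c1 → d1 → e1 → e2 → d2 → c2 → c3 → b3 → b2.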